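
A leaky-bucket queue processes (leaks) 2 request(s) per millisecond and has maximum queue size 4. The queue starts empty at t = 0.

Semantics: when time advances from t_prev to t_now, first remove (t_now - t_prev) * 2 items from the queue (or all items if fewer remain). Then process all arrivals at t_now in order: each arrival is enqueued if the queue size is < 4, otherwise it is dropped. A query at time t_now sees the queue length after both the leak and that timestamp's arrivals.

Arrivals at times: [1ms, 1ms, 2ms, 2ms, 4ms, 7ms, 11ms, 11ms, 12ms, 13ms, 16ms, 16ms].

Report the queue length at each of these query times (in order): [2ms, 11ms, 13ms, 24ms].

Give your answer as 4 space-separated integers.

Answer: 2 2 1 0

Derivation:
Queue lengths at query times:
  query t=2ms: backlog = 2
  query t=11ms: backlog = 2
  query t=13ms: backlog = 1
  query t=24ms: backlog = 0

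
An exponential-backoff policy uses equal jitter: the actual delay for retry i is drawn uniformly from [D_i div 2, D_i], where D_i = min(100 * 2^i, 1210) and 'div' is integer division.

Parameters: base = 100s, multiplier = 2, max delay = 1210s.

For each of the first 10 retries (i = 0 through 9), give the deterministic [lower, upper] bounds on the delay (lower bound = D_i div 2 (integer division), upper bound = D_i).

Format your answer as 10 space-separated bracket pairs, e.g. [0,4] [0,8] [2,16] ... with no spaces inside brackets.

Computing bounds per retry:
  i=0: D_i=min(100*2^0,1210)=100, bounds=[50,100]
  i=1: D_i=min(100*2^1,1210)=200, bounds=[100,200]
  i=2: D_i=min(100*2^2,1210)=400, bounds=[200,400]
  i=3: D_i=min(100*2^3,1210)=800, bounds=[400,800]
  i=4: D_i=min(100*2^4,1210)=1210, bounds=[605,1210]
  i=5: D_i=min(100*2^5,1210)=1210, bounds=[605,1210]
  i=6: D_i=min(100*2^6,1210)=1210, bounds=[605,1210]
  i=7: D_i=min(100*2^7,1210)=1210, bounds=[605,1210]
  i=8: D_i=min(100*2^8,1210)=1210, bounds=[605,1210]
  i=9: D_i=min(100*2^9,1210)=1210, bounds=[605,1210]

Answer: [50,100] [100,200] [200,400] [400,800] [605,1210] [605,1210] [605,1210] [605,1210] [605,1210] [605,1210]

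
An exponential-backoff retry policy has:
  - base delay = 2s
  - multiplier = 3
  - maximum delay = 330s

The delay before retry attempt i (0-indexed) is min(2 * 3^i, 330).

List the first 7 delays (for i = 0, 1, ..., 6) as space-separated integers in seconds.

Answer: 2 6 18 54 162 330 330

Derivation:
Computing each delay:
  i=0: min(2*3^0, 330) = 2
  i=1: min(2*3^1, 330) = 6
  i=2: min(2*3^2, 330) = 18
  i=3: min(2*3^3, 330) = 54
  i=4: min(2*3^4, 330) = 162
  i=5: min(2*3^5, 330) = 330
  i=6: min(2*3^6, 330) = 330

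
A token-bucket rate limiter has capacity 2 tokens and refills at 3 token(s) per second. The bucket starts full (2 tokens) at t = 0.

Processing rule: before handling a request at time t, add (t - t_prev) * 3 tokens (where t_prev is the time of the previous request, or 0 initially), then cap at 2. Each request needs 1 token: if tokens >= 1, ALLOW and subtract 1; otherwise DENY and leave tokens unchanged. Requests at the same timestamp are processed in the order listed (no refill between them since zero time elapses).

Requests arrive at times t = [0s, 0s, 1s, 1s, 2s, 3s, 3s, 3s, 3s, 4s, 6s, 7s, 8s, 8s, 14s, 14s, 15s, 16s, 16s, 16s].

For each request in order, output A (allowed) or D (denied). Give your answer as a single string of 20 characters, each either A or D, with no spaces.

Simulating step by step:
  req#1 t=0s: ALLOW
  req#2 t=0s: ALLOW
  req#3 t=1s: ALLOW
  req#4 t=1s: ALLOW
  req#5 t=2s: ALLOW
  req#6 t=3s: ALLOW
  req#7 t=3s: ALLOW
  req#8 t=3s: DENY
  req#9 t=3s: DENY
  req#10 t=4s: ALLOW
  req#11 t=6s: ALLOW
  req#12 t=7s: ALLOW
  req#13 t=8s: ALLOW
  req#14 t=8s: ALLOW
  req#15 t=14s: ALLOW
  req#16 t=14s: ALLOW
  req#17 t=15s: ALLOW
  req#18 t=16s: ALLOW
  req#19 t=16s: ALLOW
  req#20 t=16s: DENY

Answer: AAAAAAADDAAAAAAAAAAD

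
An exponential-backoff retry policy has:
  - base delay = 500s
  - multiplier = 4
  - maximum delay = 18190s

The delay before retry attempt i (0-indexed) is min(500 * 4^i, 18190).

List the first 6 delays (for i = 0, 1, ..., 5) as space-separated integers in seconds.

Answer: 500 2000 8000 18190 18190 18190

Derivation:
Computing each delay:
  i=0: min(500*4^0, 18190) = 500
  i=1: min(500*4^1, 18190) = 2000
  i=2: min(500*4^2, 18190) = 8000
  i=3: min(500*4^3, 18190) = 18190
  i=4: min(500*4^4, 18190) = 18190
  i=5: min(500*4^5, 18190) = 18190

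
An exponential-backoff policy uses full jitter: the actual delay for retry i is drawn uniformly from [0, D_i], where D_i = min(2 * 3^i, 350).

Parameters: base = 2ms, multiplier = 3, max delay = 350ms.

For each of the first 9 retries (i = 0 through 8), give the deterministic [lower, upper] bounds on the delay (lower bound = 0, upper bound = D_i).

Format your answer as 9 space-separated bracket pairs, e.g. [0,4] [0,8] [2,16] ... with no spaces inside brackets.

Computing bounds per retry:
  i=0: D_i=min(2*3^0,350)=2, bounds=[0,2]
  i=1: D_i=min(2*3^1,350)=6, bounds=[0,6]
  i=2: D_i=min(2*3^2,350)=18, bounds=[0,18]
  i=3: D_i=min(2*3^3,350)=54, bounds=[0,54]
  i=4: D_i=min(2*3^4,350)=162, bounds=[0,162]
  i=5: D_i=min(2*3^5,350)=350, bounds=[0,350]
  i=6: D_i=min(2*3^6,350)=350, bounds=[0,350]
  i=7: D_i=min(2*3^7,350)=350, bounds=[0,350]
  i=8: D_i=min(2*3^8,350)=350, bounds=[0,350]

Answer: [0,2] [0,6] [0,18] [0,54] [0,162] [0,350] [0,350] [0,350] [0,350]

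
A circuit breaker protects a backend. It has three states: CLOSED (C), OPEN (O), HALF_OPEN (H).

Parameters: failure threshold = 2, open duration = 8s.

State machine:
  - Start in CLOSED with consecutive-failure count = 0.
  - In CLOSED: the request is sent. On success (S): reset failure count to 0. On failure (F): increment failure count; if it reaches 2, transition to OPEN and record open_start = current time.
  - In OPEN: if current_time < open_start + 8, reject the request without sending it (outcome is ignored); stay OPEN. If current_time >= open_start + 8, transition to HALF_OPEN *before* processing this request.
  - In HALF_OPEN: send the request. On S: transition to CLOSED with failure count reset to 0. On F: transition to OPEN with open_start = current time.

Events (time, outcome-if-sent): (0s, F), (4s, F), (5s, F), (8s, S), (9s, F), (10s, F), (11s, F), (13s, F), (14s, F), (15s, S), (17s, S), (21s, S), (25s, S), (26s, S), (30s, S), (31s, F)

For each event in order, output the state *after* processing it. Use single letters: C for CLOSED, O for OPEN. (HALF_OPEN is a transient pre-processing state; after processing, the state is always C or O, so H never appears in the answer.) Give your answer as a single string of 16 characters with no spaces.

State after each event:
  event#1 t=0s outcome=F: state=CLOSED
  event#2 t=4s outcome=F: state=OPEN
  event#3 t=5s outcome=F: state=OPEN
  event#4 t=8s outcome=S: state=OPEN
  event#5 t=9s outcome=F: state=OPEN
  event#6 t=10s outcome=F: state=OPEN
  event#7 t=11s outcome=F: state=OPEN
  event#8 t=13s outcome=F: state=OPEN
  event#9 t=14s outcome=F: state=OPEN
  event#10 t=15s outcome=S: state=OPEN
  event#11 t=17s outcome=S: state=OPEN
  event#12 t=21s outcome=S: state=CLOSED
  event#13 t=25s outcome=S: state=CLOSED
  event#14 t=26s outcome=S: state=CLOSED
  event#15 t=30s outcome=S: state=CLOSED
  event#16 t=31s outcome=F: state=CLOSED

Answer: COOOOOOOOOOCCCCC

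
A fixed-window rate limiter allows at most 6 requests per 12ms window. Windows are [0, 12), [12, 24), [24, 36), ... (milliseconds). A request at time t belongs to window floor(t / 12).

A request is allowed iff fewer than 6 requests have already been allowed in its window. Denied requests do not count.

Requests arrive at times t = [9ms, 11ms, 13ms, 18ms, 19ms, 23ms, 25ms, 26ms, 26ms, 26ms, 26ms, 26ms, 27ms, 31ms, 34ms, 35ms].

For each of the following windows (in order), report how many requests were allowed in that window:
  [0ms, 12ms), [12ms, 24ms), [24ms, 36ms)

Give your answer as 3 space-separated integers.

Processing requests:
  req#1 t=9ms (window 0): ALLOW
  req#2 t=11ms (window 0): ALLOW
  req#3 t=13ms (window 1): ALLOW
  req#4 t=18ms (window 1): ALLOW
  req#5 t=19ms (window 1): ALLOW
  req#6 t=23ms (window 1): ALLOW
  req#7 t=25ms (window 2): ALLOW
  req#8 t=26ms (window 2): ALLOW
  req#9 t=26ms (window 2): ALLOW
  req#10 t=26ms (window 2): ALLOW
  req#11 t=26ms (window 2): ALLOW
  req#12 t=26ms (window 2): ALLOW
  req#13 t=27ms (window 2): DENY
  req#14 t=31ms (window 2): DENY
  req#15 t=34ms (window 2): DENY
  req#16 t=35ms (window 2): DENY

Allowed counts by window: 2 4 6

Answer: 2 4 6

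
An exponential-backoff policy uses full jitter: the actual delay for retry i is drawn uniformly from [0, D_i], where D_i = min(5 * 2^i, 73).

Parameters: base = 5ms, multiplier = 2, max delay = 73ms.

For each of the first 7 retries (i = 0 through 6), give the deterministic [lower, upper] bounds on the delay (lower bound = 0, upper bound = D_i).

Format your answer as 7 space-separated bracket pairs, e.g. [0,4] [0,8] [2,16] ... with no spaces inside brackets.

Answer: [0,5] [0,10] [0,20] [0,40] [0,73] [0,73] [0,73]

Derivation:
Computing bounds per retry:
  i=0: D_i=min(5*2^0,73)=5, bounds=[0,5]
  i=1: D_i=min(5*2^1,73)=10, bounds=[0,10]
  i=2: D_i=min(5*2^2,73)=20, bounds=[0,20]
  i=3: D_i=min(5*2^3,73)=40, bounds=[0,40]
  i=4: D_i=min(5*2^4,73)=73, bounds=[0,73]
  i=5: D_i=min(5*2^5,73)=73, bounds=[0,73]
  i=6: D_i=min(5*2^6,73)=73, bounds=[0,73]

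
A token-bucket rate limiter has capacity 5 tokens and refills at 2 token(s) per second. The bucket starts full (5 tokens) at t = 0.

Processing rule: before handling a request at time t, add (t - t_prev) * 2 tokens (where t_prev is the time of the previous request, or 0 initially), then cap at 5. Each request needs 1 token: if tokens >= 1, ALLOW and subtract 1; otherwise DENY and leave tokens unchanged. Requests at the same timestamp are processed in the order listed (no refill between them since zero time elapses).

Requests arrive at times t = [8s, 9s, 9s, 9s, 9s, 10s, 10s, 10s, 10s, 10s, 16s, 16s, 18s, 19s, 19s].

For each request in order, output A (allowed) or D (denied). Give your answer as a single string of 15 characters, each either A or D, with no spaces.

Answer: AAAAAAAADDAAAAA

Derivation:
Simulating step by step:
  req#1 t=8s: ALLOW
  req#2 t=9s: ALLOW
  req#3 t=9s: ALLOW
  req#4 t=9s: ALLOW
  req#5 t=9s: ALLOW
  req#6 t=10s: ALLOW
  req#7 t=10s: ALLOW
  req#8 t=10s: ALLOW
  req#9 t=10s: DENY
  req#10 t=10s: DENY
  req#11 t=16s: ALLOW
  req#12 t=16s: ALLOW
  req#13 t=18s: ALLOW
  req#14 t=19s: ALLOW
  req#15 t=19s: ALLOW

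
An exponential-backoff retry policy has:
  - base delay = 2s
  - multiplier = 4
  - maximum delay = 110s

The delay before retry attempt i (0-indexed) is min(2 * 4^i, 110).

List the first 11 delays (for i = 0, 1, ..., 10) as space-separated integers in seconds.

Computing each delay:
  i=0: min(2*4^0, 110) = 2
  i=1: min(2*4^1, 110) = 8
  i=2: min(2*4^2, 110) = 32
  i=3: min(2*4^3, 110) = 110
  i=4: min(2*4^4, 110) = 110
  i=5: min(2*4^5, 110) = 110
  i=6: min(2*4^6, 110) = 110
  i=7: min(2*4^7, 110) = 110
  i=8: min(2*4^8, 110) = 110
  i=9: min(2*4^9, 110) = 110
  i=10: min(2*4^10, 110) = 110

Answer: 2 8 32 110 110 110 110 110 110 110 110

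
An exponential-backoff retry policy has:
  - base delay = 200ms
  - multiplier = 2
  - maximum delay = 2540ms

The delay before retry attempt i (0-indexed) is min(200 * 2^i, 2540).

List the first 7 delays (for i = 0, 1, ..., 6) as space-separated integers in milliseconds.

Answer: 200 400 800 1600 2540 2540 2540

Derivation:
Computing each delay:
  i=0: min(200*2^0, 2540) = 200
  i=1: min(200*2^1, 2540) = 400
  i=2: min(200*2^2, 2540) = 800
  i=3: min(200*2^3, 2540) = 1600
  i=4: min(200*2^4, 2540) = 2540
  i=5: min(200*2^5, 2540) = 2540
  i=6: min(200*2^6, 2540) = 2540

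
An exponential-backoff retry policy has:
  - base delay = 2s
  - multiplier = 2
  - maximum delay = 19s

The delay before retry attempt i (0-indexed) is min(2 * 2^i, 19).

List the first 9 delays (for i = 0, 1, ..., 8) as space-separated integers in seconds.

Computing each delay:
  i=0: min(2*2^0, 19) = 2
  i=1: min(2*2^1, 19) = 4
  i=2: min(2*2^2, 19) = 8
  i=3: min(2*2^3, 19) = 16
  i=4: min(2*2^4, 19) = 19
  i=5: min(2*2^5, 19) = 19
  i=6: min(2*2^6, 19) = 19
  i=7: min(2*2^7, 19) = 19
  i=8: min(2*2^8, 19) = 19

Answer: 2 4 8 16 19 19 19 19 19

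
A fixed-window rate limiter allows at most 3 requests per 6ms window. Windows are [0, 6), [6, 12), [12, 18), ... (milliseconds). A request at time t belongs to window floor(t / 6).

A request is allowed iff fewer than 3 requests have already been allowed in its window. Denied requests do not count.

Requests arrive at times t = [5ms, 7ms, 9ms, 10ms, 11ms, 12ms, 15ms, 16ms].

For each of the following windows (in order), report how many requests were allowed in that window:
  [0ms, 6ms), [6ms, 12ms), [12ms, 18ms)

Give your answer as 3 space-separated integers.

Processing requests:
  req#1 t=5ms (window 0): ALLOW
  req#2 t=7ms (window 1): ALLOW
  req#3 t=9ms (window 1): ALLOW
  req#4 t=10ms (window 1): ALLOW
  req#5 t=11ms (window 1): DENY
  req#6 t=12ms (window 2): ALLOW
  req#7 t=15ms (window 2): ALLOW
  req#8 t=16ms (window 2): ALLOW

Allowed counts by window: 1 3 3

Answer: 1 3 3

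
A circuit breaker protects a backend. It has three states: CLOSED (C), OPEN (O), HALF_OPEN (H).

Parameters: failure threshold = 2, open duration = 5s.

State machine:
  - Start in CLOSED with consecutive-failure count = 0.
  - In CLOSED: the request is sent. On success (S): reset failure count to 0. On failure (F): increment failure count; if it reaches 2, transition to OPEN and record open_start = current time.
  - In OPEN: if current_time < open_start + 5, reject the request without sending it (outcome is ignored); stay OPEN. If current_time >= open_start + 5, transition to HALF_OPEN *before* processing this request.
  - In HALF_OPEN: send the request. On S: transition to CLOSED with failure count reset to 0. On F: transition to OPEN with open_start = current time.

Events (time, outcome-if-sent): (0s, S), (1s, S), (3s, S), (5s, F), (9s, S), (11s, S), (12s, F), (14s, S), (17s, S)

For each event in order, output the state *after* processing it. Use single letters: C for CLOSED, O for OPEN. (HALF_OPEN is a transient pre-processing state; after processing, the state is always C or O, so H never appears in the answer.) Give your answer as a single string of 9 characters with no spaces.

Answer: CCCCCCCCC

Derivation:
State after each event:
  event#1 t=0s outcome=S: state=CLOSED
  event#2 t=1s outcome=S: state=CLOSED
  event#3 t=3s outcome=S: state=CLOSED
  event#4 t=5s outcome=F: state=CLOSED
  event#5 t=9s outcome=S: state=CLOSED
  event#6 t=11s outcome=S: state=CLOSED
  event#7 t=12s outcome=F: state=CLOSED
  event#8 t=14s outcome=S: state=CLOSED
  event#9 t=17s outcome=S: state=CLOSED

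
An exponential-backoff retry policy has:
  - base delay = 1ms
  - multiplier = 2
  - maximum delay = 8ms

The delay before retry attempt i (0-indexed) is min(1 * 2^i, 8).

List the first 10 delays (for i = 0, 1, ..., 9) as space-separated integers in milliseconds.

Answer: 1 2 4 8 8 8 8 8 8 8

Derivation:
Computing each delay:
  i=0: min(1*2^0, 8) = 1
  i=1: min(1*2^1, 8) = 2
  i=2: min(1*2^2, 8) = 4
  i=3: min(1*2^3, 8) = 8
  i=4: min(1*2^4, 8) = 8
  i=5: min(1*2^5, 8) = 8
  i=6: min(1*2^6, 8) = 8
  i=7: min(1*2^7, 8) = 8
  i=8: min(1*2^8, 8) = 8
  i=9: min(1*2^9, 8) = 8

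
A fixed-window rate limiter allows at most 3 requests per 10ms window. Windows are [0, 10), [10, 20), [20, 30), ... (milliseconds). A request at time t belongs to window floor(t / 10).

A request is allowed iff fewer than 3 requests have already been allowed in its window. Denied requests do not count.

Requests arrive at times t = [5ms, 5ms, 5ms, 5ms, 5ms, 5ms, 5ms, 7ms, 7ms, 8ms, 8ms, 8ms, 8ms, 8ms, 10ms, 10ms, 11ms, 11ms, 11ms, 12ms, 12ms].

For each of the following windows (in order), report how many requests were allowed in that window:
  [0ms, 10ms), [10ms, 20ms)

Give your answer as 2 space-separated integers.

Processing requests:
  req#1 t=5ms (window 0): ALLOW
  req#2 t=5ms (window 0): ALLOW
  req#3 t=5ms (window 0): ALLOW
  req#4 t=5ms (window 0): DENY
  req#5 t=5ms (window 0): DENY
  req#6 t=5ms (window 0): DENY
  req#7 t=5ms (window 0): DENY
  req#8 t=7ms (window 0): DENY
  req#9 t=7ms (window 0): DENY
  req#10 t=8ms (window 0): DENY
  req#11 t=8ms (window 0): DENY
  req#12 t=8ms (window 0): DENY
  req#13 t=8ms (window 0): DENY
  req#14 t=8ms (window 0): DENY
  req#15 t=10ms (window 1): ALLOW
  req#16 t=10ms (window 1): ALLOW
  req#17 t=11ms (window 1): ALLOW
  req#18 t=11ms (window 1): DENY
  req#19 t=11ms (window 1): DENY
  req#20 t=12ms (window 1): DENY
  req#21 t=12ms (window 1): DENY

Allowed counts by window: 3 3

Answer: 3 3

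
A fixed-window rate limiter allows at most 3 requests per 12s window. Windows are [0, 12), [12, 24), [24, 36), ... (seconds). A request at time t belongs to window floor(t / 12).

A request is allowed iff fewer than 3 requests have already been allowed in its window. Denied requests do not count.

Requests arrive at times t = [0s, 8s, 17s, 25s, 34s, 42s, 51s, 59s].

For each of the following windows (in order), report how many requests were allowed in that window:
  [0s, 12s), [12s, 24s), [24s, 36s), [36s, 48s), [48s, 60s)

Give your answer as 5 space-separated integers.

Answer: 2 1 2 1 2

Derivation:
Processing requests:
  req#1 t=0s (window 0): ALLOW
  req#2 t=8s (window 0): ALLOW
  req#3 t=17s (window 1): ALLOW
  req#4 t=25s (window 2): ALLOW
  req#5 t=34s (window 2): ALLOW
  req#6 t=42s (window 3): ALLOW
  req#7 t=51s (window 4): ALLOW
  req#8 t=59s (window 4): ALLOW

Allowed counts by window: 2 1 2 1 2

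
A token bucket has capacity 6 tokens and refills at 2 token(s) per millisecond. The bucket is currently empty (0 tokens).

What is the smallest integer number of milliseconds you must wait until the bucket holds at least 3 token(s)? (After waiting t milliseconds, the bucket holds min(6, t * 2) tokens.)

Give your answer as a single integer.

Need t * 2 >= 3, so t >= 3/2.
Smallest integer t = ceil(3/2) = 2.

Answer: 2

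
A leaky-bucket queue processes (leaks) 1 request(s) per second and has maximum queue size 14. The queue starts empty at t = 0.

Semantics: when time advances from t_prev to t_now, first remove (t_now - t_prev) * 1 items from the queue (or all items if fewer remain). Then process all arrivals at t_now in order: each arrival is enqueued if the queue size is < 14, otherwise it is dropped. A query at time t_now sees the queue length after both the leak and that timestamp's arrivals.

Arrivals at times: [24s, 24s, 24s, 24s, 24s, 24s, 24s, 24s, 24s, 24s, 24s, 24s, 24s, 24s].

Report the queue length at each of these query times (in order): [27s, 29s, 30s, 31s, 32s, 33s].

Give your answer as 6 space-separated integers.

Answer: 11 9 8 7 6 5

Derivation:
Queue lengths at query times:
  query t=27s: backlog = 11
  query t=29s: backlog = 9
  query t=30s: backlog = 8
  query t=31s: backlog = 7
  query t=32s: backlog = 6
  query t=33s: backlog = 5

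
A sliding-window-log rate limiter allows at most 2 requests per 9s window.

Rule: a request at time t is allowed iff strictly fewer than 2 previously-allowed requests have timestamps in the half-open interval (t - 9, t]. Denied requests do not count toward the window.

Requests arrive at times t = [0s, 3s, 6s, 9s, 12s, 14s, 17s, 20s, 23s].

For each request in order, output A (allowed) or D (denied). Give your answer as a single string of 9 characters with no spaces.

Tracking allowed requests in the window:
  req#1 t=0s: ALLOW
  req#2 t=3s: ALLOW
  req#3 t=6s: DENY
  req#4 t=9s: ALLOW
  req#5 t=12s: ALLOW
  req#6 t=14s: DENY
  req#7 t=17s: DENY
  req#8 t=20s: ALLOW
  req#9 t=23s: ALLOW

Answer: AADAADDAA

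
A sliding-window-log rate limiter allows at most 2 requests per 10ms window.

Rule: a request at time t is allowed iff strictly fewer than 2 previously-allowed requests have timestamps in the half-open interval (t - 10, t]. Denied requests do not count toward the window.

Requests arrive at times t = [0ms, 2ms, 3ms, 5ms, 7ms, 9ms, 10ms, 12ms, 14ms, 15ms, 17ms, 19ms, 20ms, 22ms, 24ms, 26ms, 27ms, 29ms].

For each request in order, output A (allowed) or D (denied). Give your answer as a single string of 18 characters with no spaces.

Answer: AADDDDAADDDDAADDDD

Derivation:
Tracking allowed requests in the window:
  req#1 t=0ms: ALLOW
  req#2 t=2ms: ALLOW
  req#3 t=3ms: DENY
  req#4 t=5ms: DENY
  req#5 t=7ms: DENY
  req#6 t=9ms: DENY
  req#7 t=10ms: ALLOW
  req#8 t=12ms: ALLOW
  req#9 t=14ms: DENY
  req#10 t=15ms: DENY
  req#11 t=17ms: DENY
  req#12 t=19ms: DENY
  req#13 t=20ms: ALLOW
  req#14 t=22ms: ALLOW
  req#15 t=24ms: DENY
  req#16 t=26ms: DENY
  req#17 t=27ms: DENY
  req#18 t=29ms: DENY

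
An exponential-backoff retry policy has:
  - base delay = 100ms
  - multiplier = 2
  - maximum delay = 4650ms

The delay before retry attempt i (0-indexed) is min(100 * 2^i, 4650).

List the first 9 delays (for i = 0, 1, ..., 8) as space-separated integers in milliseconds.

Computing each delay:
  i=0: min(100*2^0, 4650) = 100
  i=1: min(100*2^1, 4650) = 200
  i=2: min(100*2^2, 4650) = 400
  i=3: min(100*2^3, 4650) = 800
  i=4: min(100*2^4, 4650) = 1600
  i=5: min(100*2^5, 4650) = 3200
  i=6: min(100*2^6, 4650) = 4650
  i=7: min(100*2^7, 4650) = 4650
  i=8: min(100*2^8, 4650) = 4650

Answer: 100 200 400 800 1600 3200 4650 4650 4650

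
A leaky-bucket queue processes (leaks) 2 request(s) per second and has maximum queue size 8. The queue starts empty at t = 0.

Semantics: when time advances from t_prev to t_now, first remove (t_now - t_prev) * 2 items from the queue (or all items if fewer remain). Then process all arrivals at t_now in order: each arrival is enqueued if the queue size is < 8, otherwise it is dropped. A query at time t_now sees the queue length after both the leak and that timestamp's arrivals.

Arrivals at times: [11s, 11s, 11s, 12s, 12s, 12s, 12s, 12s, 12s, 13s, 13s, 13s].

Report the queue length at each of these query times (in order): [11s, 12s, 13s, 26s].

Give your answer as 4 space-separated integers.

Answer: 3 7 8 0

Derivation:
Queue lengths at query times:
  query t=11s: backlog = 3
  query t=12s: backlog = 7
  query t=13s: backlog = 8
  query t=26s: backlog = 0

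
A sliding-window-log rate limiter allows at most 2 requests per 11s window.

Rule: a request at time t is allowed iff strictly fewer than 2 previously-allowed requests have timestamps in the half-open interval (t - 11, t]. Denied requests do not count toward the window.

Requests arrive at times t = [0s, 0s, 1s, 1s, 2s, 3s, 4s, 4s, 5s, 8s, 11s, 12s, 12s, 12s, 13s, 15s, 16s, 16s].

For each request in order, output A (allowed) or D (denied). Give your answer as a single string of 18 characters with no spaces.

Answer: AADDDDDDDDAADDDDDD

Derivation:
Tracking allowed requests in the window:
  req#1 t=0s: ALLOW
  req#2 t=0s: ALLOW
  req#3 t=1s: DENY
  req#4 t=1s: DENY
  req#5 t=2s: DENY
  req#6 t=3s: DENY
  req#7 t=4s: DENY
  req#8 t=4s: DENY
  req#9 t=5s: DENY
  req#10 t=8s: DENY
  req#11 t=11s: ALLOW
  req#12 t=12s: ALLOW
  req#13 t=12s: DENY
  req#14 t=12s: DENY
  req#15 t=13s: DENY
  req#16 t=15s: DENY
  req#17 t=16s: DENY
  req#18 t=16s: DENY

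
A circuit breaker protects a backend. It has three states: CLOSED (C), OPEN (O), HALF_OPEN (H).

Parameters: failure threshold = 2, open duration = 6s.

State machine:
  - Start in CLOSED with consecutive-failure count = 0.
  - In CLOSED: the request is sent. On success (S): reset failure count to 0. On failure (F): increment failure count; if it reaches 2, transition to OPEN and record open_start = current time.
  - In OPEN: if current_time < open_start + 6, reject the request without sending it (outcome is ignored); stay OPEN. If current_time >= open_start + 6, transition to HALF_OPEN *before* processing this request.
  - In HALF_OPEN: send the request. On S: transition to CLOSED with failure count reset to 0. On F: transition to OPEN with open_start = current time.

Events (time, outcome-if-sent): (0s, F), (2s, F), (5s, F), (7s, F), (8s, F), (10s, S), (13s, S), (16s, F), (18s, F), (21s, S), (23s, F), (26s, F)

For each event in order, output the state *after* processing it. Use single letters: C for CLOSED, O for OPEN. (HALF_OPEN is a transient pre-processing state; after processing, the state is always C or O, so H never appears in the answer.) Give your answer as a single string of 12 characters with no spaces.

Answer: COOOOOOOOOOO

Derivation:
State after each event:
  event#1 t=0s outcome=F: state=CLOSED
  event#2 t=2s outcome=F: state=OPEN
  event#3 t=5s outcome=F: state=OPEN
  event#4 t=7s outcome=F: state=OPEN
  event#5 t=8s outcome=F: state=OPEN
  event#6 t=10s outcome=S: state=OPEN
  event#7 t=13s outcome=S: state=OPEN
  event#8 t=16s outcome=F: state=OPEN
  event#9 t=18s outcome=F: state=OPEN
  event#10 t=21s outcome=S: state=OPEN
  event#11 t=23s outcome=F: state=OPEN
  event#12 t=26s outcome=F: state=OPEN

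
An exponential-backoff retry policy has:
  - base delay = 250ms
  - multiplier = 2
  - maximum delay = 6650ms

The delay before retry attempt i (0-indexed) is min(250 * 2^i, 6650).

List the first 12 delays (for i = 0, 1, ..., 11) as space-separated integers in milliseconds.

Answer: 250 500 1000 2000 4000 6650 6650 6650 6650 6650 6650 6650

Derivation:
Computing each delay:
  i=0: min(250*2^0, 6650) = 250
  i=1: min(250*2^1, 6650) = 500
  i=2: min(250*2^2, 6650) = 1000
  i=3: min(250*2^3, 6650) = 2000
  i=4: min(250*2^4, 6650) = 4000
  i=5: min(250*2^5, 6650) = 6650
  i=6: min(250*2^6, 6650) = 6650
  i=7: min(250*2^7, 6650) = 6650
  i=8: min(250*2^8, 6650) = 6650
  i=9: min(250*2^9, 6650) = 6650
  i=10: min(250*2^10, 6650) = 6650
  i=11: min(250*2^11, 6650) = 6650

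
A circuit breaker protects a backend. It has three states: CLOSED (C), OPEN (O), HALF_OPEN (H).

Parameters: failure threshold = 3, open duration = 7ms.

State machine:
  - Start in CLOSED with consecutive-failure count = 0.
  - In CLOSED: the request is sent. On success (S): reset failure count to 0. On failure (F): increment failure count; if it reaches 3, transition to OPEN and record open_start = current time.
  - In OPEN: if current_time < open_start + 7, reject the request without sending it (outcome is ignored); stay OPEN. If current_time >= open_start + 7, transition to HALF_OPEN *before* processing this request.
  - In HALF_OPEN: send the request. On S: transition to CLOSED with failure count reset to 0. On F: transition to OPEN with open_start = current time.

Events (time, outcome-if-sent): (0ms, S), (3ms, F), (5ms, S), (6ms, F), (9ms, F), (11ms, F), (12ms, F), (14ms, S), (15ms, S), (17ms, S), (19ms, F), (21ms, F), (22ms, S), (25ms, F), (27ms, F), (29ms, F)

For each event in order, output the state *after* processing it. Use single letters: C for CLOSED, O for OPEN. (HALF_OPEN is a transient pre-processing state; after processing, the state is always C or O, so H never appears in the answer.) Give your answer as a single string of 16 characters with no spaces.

State after each event:
  event#1 t=0ms outcome=S: state=CLOSED
  event#2 t=3ms outcome=F: state=CLOSED
  event#3 t=5ms outcome=S: state=CLOSED
  event#4 t=6ms outcome=F: state=CLOSED
  event#5 t=9ms outcome=F: state=CLOSED
  event#6 t=11ms outcome=F: state=OPEN
  event#7 t=12ms outcome=F: state=OPEN
  event#8 t=14ms outcome=S: state=OPEN
  event#9 t=15ms outcome=S: state=OPEN
  event#10 t=17ms outcome=S: state=OPEN
  event#11 t=19ms outcome=F: state=OPEN
  event#12 t=21ms outcome=F: state=OPEN
  event#13 t=22ms outcome=S: state=OPEN
  event#14 t=25ms outcome=F: state=OPEN
  event#15 t=27ms outcome=F: state=OPEN
  event#16 t=29ms outcome=F: state=OPEN

Answer: CCCCCOOOOOOOOOOO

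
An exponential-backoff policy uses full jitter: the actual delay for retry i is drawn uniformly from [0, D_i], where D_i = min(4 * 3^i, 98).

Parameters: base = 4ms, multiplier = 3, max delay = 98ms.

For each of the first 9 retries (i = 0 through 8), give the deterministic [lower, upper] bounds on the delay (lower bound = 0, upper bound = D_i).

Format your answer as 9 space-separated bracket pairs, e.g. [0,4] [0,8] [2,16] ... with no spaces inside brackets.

Computing bounds per retry:
  i=0: D_i=min(4*3^0,98)=4, bounds=[0,4]
  i=1: D_i=min(4*3^1,98)=12, bounds=[0,12]
  i=2: D_i=min(4*3^2,98)=36, bounds=[0,36]
  i=3: D_i=min(4*3^3,98)=98, bounds=[0,98]
  i=4: D_i=min(4*3^4,98)=98, bounds=[0,98]
  i=5: D_i=min(4*3^5,98)=98, bounds=[0,98]
  i=6: D_i=min(4*3^6,98)=98, bounds=[0,98]
  i=7: D_i=min(4*3^7,98)=98, bounds=[0,98]
  i=8: D_i=min(4*3^8,98)=98, bounds=[0,98]

Answer: [0,4] [0,12] [0,36] [0,98] [0,98] [0,98] [0,98] [0,98] [0,98]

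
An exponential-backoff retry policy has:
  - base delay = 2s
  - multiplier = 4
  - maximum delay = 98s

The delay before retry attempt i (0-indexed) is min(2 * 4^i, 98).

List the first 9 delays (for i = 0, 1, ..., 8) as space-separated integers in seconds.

Computing each delay:
  i=0: min(2*4^0, 98) = 2
  i=1: min(2*4^1, 98) = 8
  i=2: min(2*4^2, 98) = 32
  i=3: min(2*4^3, 98) = 98
  i=4: min(2*4^4, 98) = 98
  i=5: min(2*4^5, 98) = 98
  i=6: min(2*4^6, 98) = 98
  i=7: min(2*4^7, 98) = 98
  i=8: min(2*4^8, 98) = 98

Answer: 2 8 32 98 98 98 98 98 98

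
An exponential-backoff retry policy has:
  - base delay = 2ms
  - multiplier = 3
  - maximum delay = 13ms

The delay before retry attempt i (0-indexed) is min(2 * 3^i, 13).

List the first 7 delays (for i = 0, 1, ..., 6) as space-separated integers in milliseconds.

Answer: 2 6 13 13 13 13 13

Derivation:
Computing each delay:
  i=0: min(2*3^0, 13) = 2
  i=1: min(2*3^1, 13) = 6
  i=2: min(2*3^2, 13) = 13
  i=3: min(2*3^3, 13) = 13
  i=4: min(2*3^4, 13) = 13
  i=5: min(2*3^5, 13) = 13
  i=6: min(2*3^6, 13) = 13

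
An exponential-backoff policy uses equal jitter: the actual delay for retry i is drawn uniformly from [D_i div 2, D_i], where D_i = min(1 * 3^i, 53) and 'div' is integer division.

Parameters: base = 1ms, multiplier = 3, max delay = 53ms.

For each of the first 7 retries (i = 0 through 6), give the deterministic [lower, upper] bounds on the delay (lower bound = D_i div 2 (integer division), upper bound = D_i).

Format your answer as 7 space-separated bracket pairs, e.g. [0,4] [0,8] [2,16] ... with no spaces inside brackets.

Computing bounds per retry:
  i=0: D_i=min(1*3^0,53)=1, bounds=[0,1]
  i=1: D_i=min(1*3^1,53)=3, bounds=[1,3]
  i=2: D_i=min(1*3^2,53)=9, bounds=[4,9]
  i=3: D_i=min(1*3^3,53)=27, bounds=[13,27]
  i=4: D_i=min(1*3^4,53)=53, bounds=[26,53]
  i=5: D_i=min(1*3^5,53)=53, bounds=[26,53]
  i=6: D_i=min(1*3^6,53)=53, bounds=[26,53]

Answer: [0,1] [1,3] [4,9] [13,27] [26,53] [26,53] [26,53]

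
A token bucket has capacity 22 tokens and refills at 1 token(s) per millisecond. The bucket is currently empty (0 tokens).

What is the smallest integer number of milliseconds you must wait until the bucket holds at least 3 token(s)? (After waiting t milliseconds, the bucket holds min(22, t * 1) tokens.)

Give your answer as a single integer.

Need t * 1 >= 3, so t >= 3/1.
Smallest integer t = ceil(3/1) = 3.

Answer: 3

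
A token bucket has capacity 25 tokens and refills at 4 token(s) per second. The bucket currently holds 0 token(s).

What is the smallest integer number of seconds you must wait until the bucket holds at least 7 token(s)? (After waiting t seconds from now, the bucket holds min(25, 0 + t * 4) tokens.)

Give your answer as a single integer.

Answer: 2

Derivation:
Need 0 + t * 4 >= 7, so t >= 7/4.
Smallest integer t = ceil(7/4) = 2.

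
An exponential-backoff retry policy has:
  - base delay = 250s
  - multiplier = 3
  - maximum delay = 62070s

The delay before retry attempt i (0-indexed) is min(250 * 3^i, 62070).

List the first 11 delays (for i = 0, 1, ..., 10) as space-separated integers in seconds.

Computing each delay:
  i=0: min(250*3^0, 62070) = 250
  i=1: min(250*3^1, 62070) = 750
  i=2: min(250*3^2, 62070) = 2250
  i=3: min(250*3^3, 62070) = 6750
  i=4: min(250*3^4, 62070) = 20250
  i=5: min(250*3^5, 62070) = 60750
  i=6: min(250*3^6, 62070) = 62070
  i=7: min(250*3^7, 62070) = 62070
  i=8: min(250*3^8, 62070) = 62070
  i=9: min(250*3^9, 62070) = 62070
  i=10: min(250*3^10, 62070) = 62070

Answer: 250 750 2250 6750 20250 60750 62070 62070 62070 62070 62070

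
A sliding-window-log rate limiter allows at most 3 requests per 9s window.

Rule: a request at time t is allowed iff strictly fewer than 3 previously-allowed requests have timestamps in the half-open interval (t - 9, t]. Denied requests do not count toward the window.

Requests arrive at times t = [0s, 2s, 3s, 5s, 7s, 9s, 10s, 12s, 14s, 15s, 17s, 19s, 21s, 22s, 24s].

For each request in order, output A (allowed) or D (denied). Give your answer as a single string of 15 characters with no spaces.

Tracking allowed requests in the window:
  req#1 t=0s: ALLOW
  req#2 t=2s: ALLOW
  req#3 t=3s: ALLOW
  req#4 t=5s: DENY
  req#5 t=7s: DENY
  req#6 t=9s: ALLOW
  req#7 t=10s: DENY
  req#8 t=12s: ALLOW
  req#9 t=14s: ALLOW
  req#10 t=15s: DENY
  req#11 t=17s: DENY
  req#12 t=19s: ALLOW
  req#13 t=21s: ALLOW
  req#14 t=22s: DENY
  req#15 t=24s: ALLOW

Answer: AAADDADAADDAADA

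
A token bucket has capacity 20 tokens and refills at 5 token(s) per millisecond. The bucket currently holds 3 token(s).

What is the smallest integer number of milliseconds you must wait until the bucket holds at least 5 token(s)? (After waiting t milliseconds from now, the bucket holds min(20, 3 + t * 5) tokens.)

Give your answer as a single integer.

Answer: 1

Derivation:
Need 3 + t * 5 >= 5, so t >= 2/5.
Smallest integer t = ceil(2/5) = 1.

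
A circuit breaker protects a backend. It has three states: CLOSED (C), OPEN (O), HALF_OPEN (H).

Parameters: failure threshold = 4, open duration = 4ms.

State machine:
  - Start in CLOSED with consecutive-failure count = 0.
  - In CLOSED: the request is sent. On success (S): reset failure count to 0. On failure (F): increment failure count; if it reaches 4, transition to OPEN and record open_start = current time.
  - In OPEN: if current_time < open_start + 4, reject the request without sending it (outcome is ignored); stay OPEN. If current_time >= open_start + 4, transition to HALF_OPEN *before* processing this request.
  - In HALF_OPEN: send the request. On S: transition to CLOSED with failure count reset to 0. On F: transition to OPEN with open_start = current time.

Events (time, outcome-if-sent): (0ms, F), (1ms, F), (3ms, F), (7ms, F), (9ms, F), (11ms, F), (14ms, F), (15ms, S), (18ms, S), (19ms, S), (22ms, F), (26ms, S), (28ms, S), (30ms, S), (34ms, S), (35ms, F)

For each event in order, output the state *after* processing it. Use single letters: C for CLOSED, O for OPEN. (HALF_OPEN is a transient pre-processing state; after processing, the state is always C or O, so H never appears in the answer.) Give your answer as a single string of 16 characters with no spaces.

Answer: CCCOOOOCCCCCCCCC

Derivation:
State after each event:
  event#1 t=0ms outcome=F: state=CLOSED
  event#2 t=1ms outcome=F: state=CLOSED
  event#3 t=3ms outcome=F: state=CLOSED
  event#4 t=7ms outcome=F: state=OPEN
  event#5 t=9ms outcome=F: state=OPEN
  event#6 t=11ms outcome=F: state=OPEN
  event#7 t=14ms outcome=F: state=OPEN
  event#8 t=15ms outcome=S: state=CLOSED
  event#9 t=18ms outcome=S: state=CLOSED
  event#10 t=19ms outcome=S: state=CLOSED
  event#11 t=22ms outcome=F: state=CLOSED
  event#12 t=26ms outcome=S: state=CLOSED
  event#13 t=28ms outcome=S: state=CLOSED
  event#14 t=30ms outcome=S: state=CLOSED
  event#15 t=34ms outcome=S: state=CLOSED
  event#16 t=35ms outcome=F: state=CLOSED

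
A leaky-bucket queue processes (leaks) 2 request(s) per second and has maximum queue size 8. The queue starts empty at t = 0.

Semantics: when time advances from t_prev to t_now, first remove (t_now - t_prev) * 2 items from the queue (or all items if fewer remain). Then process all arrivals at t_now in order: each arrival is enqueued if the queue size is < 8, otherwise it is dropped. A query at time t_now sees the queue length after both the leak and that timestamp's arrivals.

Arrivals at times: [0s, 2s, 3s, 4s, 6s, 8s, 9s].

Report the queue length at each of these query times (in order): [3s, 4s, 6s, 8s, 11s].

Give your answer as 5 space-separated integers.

Queue lengths at query times:
  query t=3s: backlog = 1
  query t=4s: backlog = 1
  query t=6s: backlog = 1
  query t=8s: backlog = 1
  query t=11s: backlog = 0

Answer: 1 1 1 1 0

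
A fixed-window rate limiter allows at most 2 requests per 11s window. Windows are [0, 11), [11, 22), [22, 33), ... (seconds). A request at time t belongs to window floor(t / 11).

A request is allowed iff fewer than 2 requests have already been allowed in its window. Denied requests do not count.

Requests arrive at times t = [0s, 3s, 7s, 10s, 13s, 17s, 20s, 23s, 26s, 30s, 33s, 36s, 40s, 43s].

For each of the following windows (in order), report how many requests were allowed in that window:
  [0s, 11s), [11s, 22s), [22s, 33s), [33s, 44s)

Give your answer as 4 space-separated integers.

Answer: 2 2 2 2

Derivation:
Processing requests:
  req#1 t=0s (window 0): ALLOW
  req#2 t=3s (window 0): ALLOW
  req#3 t=7s (window 0): DENY
  req#4 t=10s (window 0): DENY
  req#5 t=13s (window 1): ALLOW
  req#6 t=17s (window 1): ALLOW
  req#7 t=20s (window 1): DENY
  req#8 t=23s (window 2): ALLOW
  req#9 t=26s (window 2): ALLOW
  req#10 t=30s (window 2): DENY
  req#11 t=33s (window 3): ALLOW
  req#12 t=36s (window 3): ALLOW
  req#13 t=40s (window 3): DENY
  req#14 t=43s (window 3): DENY

Allowed counts by window: 2 2 2 2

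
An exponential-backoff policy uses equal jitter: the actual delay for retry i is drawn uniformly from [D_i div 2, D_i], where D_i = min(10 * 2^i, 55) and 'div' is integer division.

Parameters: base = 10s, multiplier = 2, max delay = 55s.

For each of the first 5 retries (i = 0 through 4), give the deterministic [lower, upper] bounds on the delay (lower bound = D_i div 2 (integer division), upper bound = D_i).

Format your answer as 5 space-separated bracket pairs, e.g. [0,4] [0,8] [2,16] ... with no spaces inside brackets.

Computing bounds per retry:
  i=0: D_i=min(10*2^0,55)=10, bounds=[5,10]
  i=1: D_i=min(10*2^1,55)=20, bounds=[10,20]
  i=2: D_i=min(10*2^2,55)=40, bounds=[20,40]
  i=3: D_i=min(10*2^3,55)=55, bounds=[27,55]
  i=4: D_i=min(10*2^4,55)=55, bounds=[27,55]

Answer: [5,10] [10,20] [20,40] [27,55] [27,55]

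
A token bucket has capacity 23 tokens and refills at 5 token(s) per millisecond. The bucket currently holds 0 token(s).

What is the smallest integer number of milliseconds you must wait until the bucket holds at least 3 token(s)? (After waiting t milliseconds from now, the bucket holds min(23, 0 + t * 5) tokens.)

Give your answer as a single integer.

Need 0 + t * 5 >= 3, so t >= 3/5.
Smallest integer t = ceil(3/5) = 1.

Answer: 1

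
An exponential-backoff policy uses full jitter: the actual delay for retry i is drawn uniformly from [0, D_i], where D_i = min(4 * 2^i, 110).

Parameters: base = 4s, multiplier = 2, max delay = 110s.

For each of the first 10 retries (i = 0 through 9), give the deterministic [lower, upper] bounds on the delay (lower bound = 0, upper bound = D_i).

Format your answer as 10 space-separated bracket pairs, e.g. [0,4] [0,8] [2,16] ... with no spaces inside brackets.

Answer: [0,4] [0,8] [0,16] [0,32] [0,64] [0,110] [0,110] [0,110] [0,110] [0,110]

Derivation:
Computing bounds per retry:
  i=0: D_i=min(4*2^0,110)=4, bounds=[0,4]
  i=1: D_i=min(4*2^1,110)=8, bounds=[0,8]
  i=2: D_i=min(4*2^2,110)=16, bounds=[0,16]
  i=3: D_i=min(4*2^3,110)=32, bounds=[0,32]
  i=4: D_i=min(4*2^4,110)=64, bounds=[0,64]
  i=5: D_i=min(4*2^5,110)=110, bounds=[0,110]
  i=6: D_i=min(4*2^6,110)=110, bounds=[0,110]
  i=7: D_i=min(4*2^7,110)=110, bounds=[0,110]
  i=8: D_i=min(4*2^8,110)=110, bounds=[0,110]
  i=9: D_i=min(4*2^9,110)=110, bounds=[0,110]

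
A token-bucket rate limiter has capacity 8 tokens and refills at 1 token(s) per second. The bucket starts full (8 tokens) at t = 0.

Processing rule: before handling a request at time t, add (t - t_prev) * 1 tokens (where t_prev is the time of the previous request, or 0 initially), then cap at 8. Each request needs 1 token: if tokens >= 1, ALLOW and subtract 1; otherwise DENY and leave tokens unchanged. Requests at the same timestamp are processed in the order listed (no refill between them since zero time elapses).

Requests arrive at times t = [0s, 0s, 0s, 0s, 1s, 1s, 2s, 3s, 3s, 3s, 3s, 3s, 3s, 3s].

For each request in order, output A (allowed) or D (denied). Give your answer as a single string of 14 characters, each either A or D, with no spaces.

Simulating step by step:
  req#1 t=0s: ALLOW
  req#2 t=0s: ALLOW
  req#3 t=0s: ALLOW
  req#4 t=0s: ALLOW
  req#5 t=1s: ALLOW
  req#6 t=1s: ALLOW
  req#7 t=2s: ALLOW
  req#8 t=3s: ALLOW
  req#9 t=3s: ALLOW
  req#10 t=3s: ALLOW
  req#11 t=3s: ALLOW
  req#12 t=3s: DENY
  req#13 t=3s: DENY
  req#14 t=3s: DENY

Answer: AAAAAAAAAAADDD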